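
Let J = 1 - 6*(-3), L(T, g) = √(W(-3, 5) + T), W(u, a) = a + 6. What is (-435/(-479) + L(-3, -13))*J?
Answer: 8265/479 + 38*√2 ≈ 70.995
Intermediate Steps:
W(u, a) = 6 + a
L(T, g) = √(11 + T) (L(T, g) = √((6 + 5) + T) = √(11 + T))
J = 19 (J = 1 + 18 = 19)
(-435/(-479) + L(-3, -13))*J = (-435/(-479) + √(11 - 3))*19 = (-435*(-1/479) + √8)*19 = (435/479 + 2*√2)*19 = 8265/479 + 38*√2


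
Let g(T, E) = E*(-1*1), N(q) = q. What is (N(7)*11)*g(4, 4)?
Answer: -308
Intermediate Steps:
g(T, E) = -E (g(T, E) = E*(-1) = -E)
(N(7)*11)*g(4, 4) = (7*11)*(-1*4) = 77*(-4) = -308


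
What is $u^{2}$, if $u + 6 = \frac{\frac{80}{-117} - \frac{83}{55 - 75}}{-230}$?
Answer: $\frac{10480182510721}{289659240000} \approx 36.181$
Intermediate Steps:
$u = - \frac{3237311}{538200}$ ($u = -6 + \frac{\frac{80}{-117} - \frac{83}{55 - 75}}{-230} = -6 + \left(80 \left(- \frac{1}{117}\right) - \frac{83}{55 - 75}\right) \left(- \frac{1}{230}\right) = -6 + \left(- \frac{80}{117} - \frac{83}{-20}\right) \left(- \frac{1}{230}\right) = -6 + \left(- \frac{80}{117} - - \frac{83}{20}\right) \left(- \frac{1}{230}\right) = -6 + \left(- \frac{80}{117} + \frac{83}{20}\right) \left(- \frac{1}{230}\right) = -6 + \frac{8111}{2340} \left(- \frac{1}{230}\right) = -6 - \frac{8111}{538200} = - \frac{3237311}{538200} \approx -6.0151$)
$u^{2} = \left(- \frac{3237311}{538200}\right)^{2} = \frac{10480182510721}{289659240000}$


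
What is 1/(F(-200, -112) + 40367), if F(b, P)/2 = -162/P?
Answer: 28/1130357 ≈ 2.4771e-5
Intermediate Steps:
F(b, P) = -324/P (F(b, P) = 2*(-162/P) = -324/P)
1/(F(-200, -112) + 40367) = 1/(-324/(-112) + 40367) = 1/(-324*(-1/112) + 40367) = 1/(81/28 + 40367) = 1/(1130357/28) = 28/1130357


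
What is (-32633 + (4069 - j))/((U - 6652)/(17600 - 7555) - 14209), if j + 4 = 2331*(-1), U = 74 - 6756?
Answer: 87823435/47580913 ≈ 1.8458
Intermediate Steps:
U = -6682
j = -2335 (j = -4 + 2331*(-1) = -4 - 2331 = -2335)
(-32633 + (4069 - j))/((U - 6652)/(17600 - 7555) - 14209) = (-32633 + (4069 - 1*(-2335)))/((-6682 - 6652)/(17600 - 7555) - 14209) = (-32633 + (4069 + 2335))/(-13334/10045 - 14209) = (-32633 + 6404)/(-13334*1/10045 - 14209) = -26229/(-13334/10045 - 14209) = -26229/(-142742739/10045) = -26229*(-10045/142742739) = 87823435/47580913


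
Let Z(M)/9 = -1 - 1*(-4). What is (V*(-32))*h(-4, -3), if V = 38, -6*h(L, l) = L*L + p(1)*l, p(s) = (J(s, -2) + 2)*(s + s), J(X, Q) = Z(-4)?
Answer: -96064/3 ≈ -32021.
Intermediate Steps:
Z(M) = 27 (Z(M) = 9*(-1 - 1*(-4)) = 9*(-1 + 4) = 9*3 = 27)
J(X, Q) = 27
p(s) = 58*s (p(s) = (27 + 2)*(s + s) = 29*(2*s) = 58*s)
h(L, l) = -29*l/3 - L²/6 (h(L, l) = -(L*L + (58*1)*l)/6 = -(L² + 58*l)/6 = -29*l/3 - L²/6)
(V*(-32))*h(-4, -3) = (38*(-32))*(-29/3*(-3) - ⅙*(-4)²) = -1216*(29 - ⅙*16) = -1216*(29 - 8/3) = -1216*79/3 = -96064/3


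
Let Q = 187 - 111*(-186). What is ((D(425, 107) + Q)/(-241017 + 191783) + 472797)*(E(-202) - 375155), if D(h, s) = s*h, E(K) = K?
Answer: -4368709028507415/24617 ≈ -1.7747e+11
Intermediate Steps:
D(h, s) = h*s
Q = 20833 (Q = 187 + 20646 = 20833)
((D(425, 107) + Q)/(-241017 + 191783) + 472797)*(E(-202) - 375155) = ((425*107 + 20833)/(-241017 + 191783) + 472797)*(-202 - 375155) = ((45475 + 20833)/(-49234) + 472797)*(-375357) = (66308*(-1/49234) + 472797)*(-375357) = (-33154/24617 + 472797)*(-375357) = (11638810595/24617)*(-375357) = -4368709028507415/24617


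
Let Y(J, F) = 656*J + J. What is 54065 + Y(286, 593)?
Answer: 241967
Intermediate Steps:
Y(J, F) = 657*J
54065 + Y(286, 593) = 54065 + 657*286 = 54065 + 187902 = 241967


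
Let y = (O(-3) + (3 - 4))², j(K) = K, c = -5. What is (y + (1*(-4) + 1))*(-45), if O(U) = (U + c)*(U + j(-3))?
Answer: -99270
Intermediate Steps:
O(U) = (-5 + U)*(-3 + U) (O(U) = (U - 5)*(U - 3) = (-5 + U)*(-3 + U))
y = 2209 (y = ((15 + (-3)² - 8*(-3)) + (3 - 4))² = ((15 + 9 + 24) - 1)² = (48 - 1)² = 47² = 2209)
(y + (1*(-4) + 1))*(-45) = (2209 + (1*(-4) + 1))*(-45) = (2209 + (-4 + 1))*(-45) = (2209 - 3)*(-45) = 2206*(-45) = -99270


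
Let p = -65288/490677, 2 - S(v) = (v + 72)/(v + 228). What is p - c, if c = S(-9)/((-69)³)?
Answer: -521873481197/3922334057763 ≈ -0.13305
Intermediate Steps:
S(v) = 2 - (72 + v)/(228 + v) (S(v) = 2 - (v + 72)/(v + 228) = 2 - (72 + v)/(228 + v))
p = -65288/490677 (p = -65288*1/490677 = -65288/490677 ≈ -0.13306)
c = -125/23981157 (c = ((384 - 9)/(228 - 9))/((-69)³) = (375/219)/(-328509) = ((1/219)*375)*(-1/328509) = (125/73)*(-1/328509) = -125/23981157 ≈ -5.2124e-6)
p - c = -65288/490677 - 1*(-125/23981157) = -65288/490677 + 125/23981157 = -521873481197/3922334057763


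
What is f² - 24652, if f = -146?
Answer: -3336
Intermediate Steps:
f² - 24652 = (-146)² - 24652 = 21316 - 24652 = -3336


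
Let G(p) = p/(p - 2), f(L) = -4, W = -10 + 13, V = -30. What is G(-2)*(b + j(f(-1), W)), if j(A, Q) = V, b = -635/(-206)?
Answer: -5545/412 ≈ -13.459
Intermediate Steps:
b = 635/206 (b = -635*(-1/206) = 635/206 ≈ 3.0825)
W = 3
j(A, Q) = -30
G(p) = p/(-2 + p)
G(-2)*(b + j(f(-1), W)) = (-2/(-2 - 2))*(635/206 - 30) = -2/(-4)*(-5545/206) = -2*(-1/4)*(-5545/206) = (1/2)*(-5545/206) = -5545/412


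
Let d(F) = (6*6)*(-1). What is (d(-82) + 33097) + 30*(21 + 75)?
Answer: 35941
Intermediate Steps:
d(F) = -36 (d(F) = 36*(-1) = -36)
(d(-82) + 33097) + 30*(21 + 75) = (-36 + 33097) + 30*(21 + 75) = 33061 + 30*96 = 33061 + 2880 = 35941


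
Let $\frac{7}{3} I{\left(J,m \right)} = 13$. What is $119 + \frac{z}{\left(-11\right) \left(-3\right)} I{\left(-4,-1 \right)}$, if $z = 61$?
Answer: $\frac{9956}{77} \approx 129.3$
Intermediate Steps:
$I{\left(J,m \right)} = \frac{39}{7}$ ($I{\left(J,m \right)} = \frac{3}{7} \cdot 13 = \frac{39}{7}$)
$119 + \frac{z}{\left(-11\right) \left(-3\right)} I{\left(-4,-1 \right)} = 119 + \frac{61}{\left(-11\right) \left(-3\right)} \frac{39}{7} = 119 + \frac{61}{33} \cdot \frac{39}{7} = 119 + \frac{793}{77} = \frac{9956}{77}$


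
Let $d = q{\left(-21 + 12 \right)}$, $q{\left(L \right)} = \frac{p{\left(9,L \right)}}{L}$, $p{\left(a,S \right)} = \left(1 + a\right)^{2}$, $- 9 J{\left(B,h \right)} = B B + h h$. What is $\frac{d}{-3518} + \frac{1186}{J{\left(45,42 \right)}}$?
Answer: $- \frac{18754516}{6664851} \approx -2.8139$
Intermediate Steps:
$J{\left(B,h \right)} = - \frac{B^{2}}{9} - \frac{h^{2}}{9}$ ($J{\left(B,h \right)} = - \frac{B B + h h}{9} = - \frac{B^{2} + h^{2}}{9} = - \frac{B^{2}}{9} - \frac{h^{2}}{9}$)
$q{\left(L \right)} = \frac{100}{L}$ ($q{\left(L \right)} = \frac{\left(1 + 9\right)^{2}}{L} = \frac{10^{2}}{L} = \frac{100}{L}$)
$d = - \frac{100}{9}$ ($d = \frac{100}{-21 + 12} = \frac{100}{-9} = 100 \left(- \frac{1}{9}\right) = - \frac{100}{9} \approx -11.111$)
$\frac{d}{-3518} + \frac{1186}{J{\left(45,42 \right)}} = - \frac{100}{9 \left(-3518\right)} + \frac{1186}{- \frac{45^{2}}{9} - \frac{42^{2}}{9}} = \left(- \frac{100}{9}\right) \left(- \frac{1}{3518}\right) + \frac{1186}{\left(- \frac{1}{9}\right) 2025 - 196} = \frac{50}{15831} + \frac{1186}{-225 - 196} = \frac{50}{15831} + \frac{1186}{-421} = \frac{50}{15831} + 1186 \left(- \frac{1}{421}\right) = \frac{50}{15831} - \frac{1186}{421} = - \frac{18754516}{6664851}$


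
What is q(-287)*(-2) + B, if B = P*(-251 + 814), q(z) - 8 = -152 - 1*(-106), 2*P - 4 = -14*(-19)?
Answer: 76081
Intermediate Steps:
P = 135 (P = 2 + (-14*(-19))/2 = 2 + (½)*266 = 2 + 133 = 135)
q(z) = -38 (q(z) = 8 + (-152 - 1*(-106)) = 8 + (-152 + 106) = 8 - 46 = -38)
B = 76005 (B = 135*(-251 + 814) = 135*563 = 76005)
q(-287)*(-2) + B = -38*(-2) + 76005 = 76 + 76005 = 76081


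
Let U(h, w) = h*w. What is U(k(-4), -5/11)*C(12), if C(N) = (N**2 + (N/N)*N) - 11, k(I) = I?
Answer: 2900/11 ≈ 263.64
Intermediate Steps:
C(N) = -11 + N + N**2 (C(N) = (N**2 + 1*N) - 11 = (N**2 + N) - 11 = (N + N**2) - 11 = -11 + N + N**2)
U(k(-4), -5/11)*C(12) = (-(-20)/11)*(-11 + 12 + 12**2) = (-(-20)/11)*(-11 + 12 + 144) = -4*(-5/11)*145 = (20/11)*145 = 2900/11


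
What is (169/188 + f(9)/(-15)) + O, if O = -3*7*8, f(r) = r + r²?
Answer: -32543/188 ≈ -173.10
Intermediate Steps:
O = -168 (O = -21*8 = -168)
(169/188 + f(9)/(-15)) + O = (169/188 + (9*(1 + 9))/(-15)) - 168 = (169*(1/188) + (9*10)*(-1/15)) - 168 = (169/188 + 90*(-1/15)) - 168 = (169/188 - 6) - 168 = -959/188 - 168 = -32543/188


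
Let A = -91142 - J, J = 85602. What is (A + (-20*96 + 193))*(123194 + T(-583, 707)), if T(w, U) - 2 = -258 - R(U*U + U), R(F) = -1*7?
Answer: -21942117095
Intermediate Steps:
R(F) = -7
T(w, U) = -249 (T(w, U) = 2 + (-258 - 1*(-7)) = 2 + (-258 + 7) = 2 - 251 = -249)
A = -176744 (A = -91142 - 1*85602 = -91142 - 85602 = -176744)
(A + (-20*96 + 193))*(123194 + T(-583, 707)) = (-176744 + (-20*96 + 193))*(123194 - 249) = (-176744 + (-1920 + 193))*122945 = (-176744 - 1727)*122945 = -178471*122945 = -21942117095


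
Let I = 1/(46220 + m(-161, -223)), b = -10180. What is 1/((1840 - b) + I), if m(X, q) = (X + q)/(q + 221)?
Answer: 46412/557872241 ≈ 8.3195e-5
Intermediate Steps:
m(X, q) = (X + q)/(221 + q)
I = 1/46412 (I = 1/(46220 + (-161 - 223)/(221 - 223)) = 1/(46220 - 384/(-2)) = 1/(46220 - ½*(-384)) = 1/(46220 + 192) = 1/46412 ≈ 2.1546e-5)
1/((1840 - b) + I) = 1/((1840 - 1*(-10180)) + 1/46412) = 1/((1840 + 10180) + 1/46412) = 1/(12020 + 1/46412) = 1/(557872241/46412) = 46412/557872241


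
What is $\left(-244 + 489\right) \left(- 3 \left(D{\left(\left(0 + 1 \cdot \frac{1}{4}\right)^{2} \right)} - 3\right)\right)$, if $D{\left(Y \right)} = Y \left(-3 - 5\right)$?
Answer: $\frac{5145}{2} \approx 2572.5$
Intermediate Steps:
$D{\left(Y \right)} = - 8 Y$ ($D{\left(Y \right)} = Y \left(-8\right) = - 8 Y$)
$\left(-244 + 489\right) \left(- 3 \left(D{\left(\left(0 + 1 \cdot \frac{1}{4}\right)^{2} \right)} - 3\right)\right) = \left(-244 + 489\right) \left(- 3 \left(- 8 \left(0 + 1 \cdot \frac{1}{4}\right)^{2} - 3\right)\right) = 245 \left(- 3 \left(- 8 \left(0 + 1 \cdot \frac{1}{4}\right)^{2} - 3\right)\right) = 245 \left(- 3 \left(- 8 \left(0 + \frac{1}{4}\right)^{2} - 3\right)\right) = 245 \left(- 3 \left(- \frac{8}{16} - 3\right)\right) = 245 \left(- 3 \left(\left(-8\right) \frac{1}{16} - 3\right)\right) = 245 \left(- 3 \left(- \frac{1}{2} - 3\right)\right) = 245 \left(\left(-3\right) \left(- \frac{7}{2}\right)\right) = 245 \cdot \frac{21}{2} = \frac{5145}{2}$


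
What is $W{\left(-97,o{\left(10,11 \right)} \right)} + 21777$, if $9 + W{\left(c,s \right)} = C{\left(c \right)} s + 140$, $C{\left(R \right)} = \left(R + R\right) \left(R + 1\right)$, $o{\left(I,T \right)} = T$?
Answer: $226772$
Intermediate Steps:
$C{\left(R \right)} = 2 R \left(1 + R\right)$
$W{\left(c,s \right)} = 131 + 2 c s \left(1 + c\right)$ ($W{\left(c,s \right)} = -9 + \left(2 c \left(1 + c\right) s + 140\right) = -9 + \left(2 c s \left(1 + c\right) + 140\right) = -9 + \left(140 + 2 c s \left(1 + c\right)\right) = 131 + 2 c s \left(1 + c\right)$)
$W{\left(-97,o{\left(10,11 \right)} \right)} + 21777 = \left(131 + 2 \left(-97\right) 11 \left(1 - 97\right)\right) + 21777 = \left(131 + 2 \left(-97\right) 11 \left(-96\right)\right) + 21777 = \left(131 + 204864\right) + 21777 = 204995 + 21777 = 226772$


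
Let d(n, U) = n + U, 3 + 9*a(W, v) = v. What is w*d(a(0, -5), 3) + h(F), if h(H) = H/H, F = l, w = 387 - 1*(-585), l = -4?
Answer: 2053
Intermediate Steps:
a(W, v) = -⅓ + v/9
d(n, U) = U + n
w = 972 (w = 387 + 585 = 972)
F = -4
h(H) = 1
w*d(a(0, -5), 3) + h(F) = 972*(3 + (-⅓ + (⅑)*(-5))) + 1 = 972*(3 + (-⅓ - 5/9)) + 1 = 972*(3 - 8/9) + 1 = 972*(19/9) + 1 = 2052 + 1 = 2053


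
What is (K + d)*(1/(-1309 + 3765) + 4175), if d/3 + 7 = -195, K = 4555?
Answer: 40492260149/2456 ≈ 1.6487e+7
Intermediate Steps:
d = -606 (d = -21 + 3*(-195) = -21 - 585 = -606)
(K + d)*(1/(-1309 + 3765) + 4175) = (4555 - 606)*(1/(-1309 + 3765) + 4175) = 3949*(1/2456 + 4175) = 3949*(10253801/2456) = 40492260149/2456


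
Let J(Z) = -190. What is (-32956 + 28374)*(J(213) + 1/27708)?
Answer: 12061013029/13854 ≈ 8.7058e+5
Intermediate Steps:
(-32956 + 28374)*(J(213) + 1/27708) = (-32956 + 28374)*(-190 + 1/27708) = -4582*(-190 + 1/27708) = -4582*(-5264519/27708) = 12061013029/13854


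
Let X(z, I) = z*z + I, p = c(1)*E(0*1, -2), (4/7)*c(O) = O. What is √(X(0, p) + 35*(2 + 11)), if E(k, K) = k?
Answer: √455 ≈ 21.331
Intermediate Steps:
c(O) = 7*O/4
p = 0 (p = ((7/4)*1)*(0*1) = (7/4)*0 = 0)
X(z, I) = I + z² (X(z, I) = z² + I = I + z²)
√(X(0, p) + 35*(2 + 11)) = √((0 + 0²) + 35*(2 + 11)) = √((0 + 0) + 35*13) = √(0 + 455) = √455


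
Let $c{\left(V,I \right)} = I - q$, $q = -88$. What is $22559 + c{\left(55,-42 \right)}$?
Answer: $22605$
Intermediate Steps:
$c{\left(V,I \right)} = 88 + I$ ($c{\left(V,I \right)} = I - -88 = I + 88 = 88 + I$)
$22559 + c{\left(55,-42 \right)} = 22559 + \left(88 - 42\right) = 22559 + 46 = 22605$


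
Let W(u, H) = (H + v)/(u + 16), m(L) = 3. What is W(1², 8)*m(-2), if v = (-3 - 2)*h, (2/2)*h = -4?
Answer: 84/17 ≈ 4.9412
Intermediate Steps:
h = -4
v = 20 (v = (-3 - 2)*(-4) = -5*(-4) = 20)
W(u, H) = (20 + H)/(16 + u) (W(u, H) = (H + 20)/(u + 16) = (20 + H)/(16 + u))
W(1², 8)*m(-2) = ((20 + 8)/(16 + 1²))*3 = (28/(16 + 1))*3 = (28/17)*3 = 84/17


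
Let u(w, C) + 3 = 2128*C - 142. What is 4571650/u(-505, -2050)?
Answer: -914330/872509 ≈ -1.0479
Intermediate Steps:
u(w, C) = -145 + 2128*C (u(w, C) = -3 + (2128*C - 142) = -3 + (-142 + 2128*C) = -145 + 2128*C)
4571650/u(-505, -2050) = 4571650/(-145 + 2128*(-2050)) = 4571650/(-145 - 4362400) = 4571650/(-4362545) = 4571650*(-1/4362545) = -914330/872509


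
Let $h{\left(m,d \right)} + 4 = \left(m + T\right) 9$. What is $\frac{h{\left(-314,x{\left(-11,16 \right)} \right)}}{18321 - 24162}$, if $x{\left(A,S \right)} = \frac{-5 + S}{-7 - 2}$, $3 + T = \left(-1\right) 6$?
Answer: $\frac{2911}{5841} \approx 0.49837$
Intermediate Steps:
$T = -9$ ($T = -3 - 6 = -9$)
$x{\left(A,S \right)} = \frac{5}{9} - \frac{S}{9}$ ($x{\left(A,S \right)} = \frac{-5 + S}{-9} = \left(-5 + S\right) \left(- \frac{1}{9}\right) = \frac{5}{9} - \frac{S}{9}$)
$h{\left(m,d \right)} = -85 + 9 m$ ($h{\left(m,d \right)} = -4 + \left(m - 9\right) 9 = -4 + \left(-9 + m\right) 9 = -4 + \left(-81 + 9 m\right) = -85 + 9 m$)
$\frac{h{\left(-314,x{\left(-11,16 \right)} \right)}}{18321 - 24162} = \frac{-85 + 9 \left(-314\right)}{18321 - 24162} = \frac{-85 - 2826}{18321 - 24162} = - \frac{2911}{-5841} = \left(-2911\right) \left(- \frac{1}{5841}\right) = \frac{2911}{5841}$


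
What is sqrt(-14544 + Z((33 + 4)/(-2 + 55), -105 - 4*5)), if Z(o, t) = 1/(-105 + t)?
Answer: I*sqrt(769377830)/230 ≈ 120.6*I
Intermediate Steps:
sqrt(-14544 + Z((33 + 4)/(-2 + 55), -105 - 4*5)) = sqrt(-14544 + 1/(-105 + (-105 - 4*5))) = sqrt(-14544 + 1/(-105 + (-105 - 20))) = sqrt(-14544 + 1/(-105 - 125)) = sqrt(-14544 + 1/(-230)) = sqrt(-14544 - 1/230) = sqrt(-3345121/230) = I*sqrt(769377830)/230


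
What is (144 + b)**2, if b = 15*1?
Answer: 25281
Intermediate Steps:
b = 15
(144 + b)**2 = (144 + 15)**2 = 159**2 = 25281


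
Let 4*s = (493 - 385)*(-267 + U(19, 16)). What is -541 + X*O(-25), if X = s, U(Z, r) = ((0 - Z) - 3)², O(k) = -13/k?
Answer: 62642/25 ≈ 2505.7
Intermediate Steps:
U(Z, r) = (-3 - Z)² (U(Z, r) = (-Z - 3)² = (-3 - Z)²)
s = 5859 (s = ((493 - 385)*(-267 + (3 + 19)²))/4 = (108*(-267 + 22²))/4 = (108*(-267 + 484))/4 = (108*217)/4 = (¼)*23436 = 5859)
X = 5859
-541 + X*O(-25) = -541 + 5859*(-13/(-25)) = -541 + 5859*(-13*(-1/25)) = -541 + 5859*(13/25) = -541 + 76167/25 = 62642/25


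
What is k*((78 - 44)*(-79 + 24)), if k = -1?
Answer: 1870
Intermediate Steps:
k*((78 - 44)*(-79 + 24)) = -(78 - 44)*(-79 + 24) = -34*(-55) = -1*(-1870) = 1870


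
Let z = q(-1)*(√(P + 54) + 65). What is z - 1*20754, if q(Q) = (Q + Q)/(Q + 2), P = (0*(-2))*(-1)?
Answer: -20884 - 6*√6 ≈ -20899.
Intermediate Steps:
P = 0 (P = 0*(-1) = 0)
q(Q) = 2*Q/(2 + Q) (q(Q) = (2*Q)/(2 + Q) = 2*Q/(2 + Q))
z = -130 - 6*√6 (z = (2*(-1)/(2 - 1))*(√(0 + 54) + 65) = (2*(-1)/1)*(√54 + 65) = (2*(-1)*1)*(3*√6 + 65) = -2*(65 + 3*√6) = -130 - 6*√6 ≈ -144.70)
z - 1*20754 = (-130 - 6*√6) - 1*20754 = (-130 - 6*√6) - 20754 = -20884 - 6*√6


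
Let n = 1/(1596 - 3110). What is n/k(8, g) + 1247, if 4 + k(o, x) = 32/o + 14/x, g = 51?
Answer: 26431361/21196 ≈ 1247.0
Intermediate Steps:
n = -1/1514 (n = 1/(-1514) = -1/1514 ≈ -0.00066050)
k(o, x) = -4 + 14/x + 32/o (k(o, x) = -4 + (32/o + 14/x) = -4 + (14/x + 32/o) = -4 + 14/x + 32/o)
n/k(8, g) + 1247 = -1/(1514*(-4 + 14/51 + 32/8)) + 1247 = -1/(1514*(-4 + 14*(1/51) + 32*(1/8))) + 1247 = -1/(1514*(-4 + 14/51 + 4)) + 1247 = -1/(1514*14/51) + 1247 = -1/1514*51/14 + 1247 = -51/21196 + 1247 = 26431361/21196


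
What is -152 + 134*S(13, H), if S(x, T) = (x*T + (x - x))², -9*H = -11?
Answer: 2727854/81 ≈ 33677.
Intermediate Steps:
H = 11/9 (H = -⅑*(-11) = 11/9 ≈ 1.2222)
S(x, T) = T²*x² (S(x, T) = (T*x + 0)² = (T*x)² = T²*x²)
-152 + 134*S(13, H) = -152 + 134*((11/9)²*13²) = -152 + 134*((121/81)*169) = -152 + 134*(20449/81) = -152 + 2740166/81 = 2727854/81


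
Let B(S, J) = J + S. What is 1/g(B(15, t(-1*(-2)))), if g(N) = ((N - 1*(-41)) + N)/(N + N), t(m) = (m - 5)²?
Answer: 48/89 ≈ 0.53933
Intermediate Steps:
t(m) = (-5 + m)²
g(N) = (41 + 2*N)/(2*N) (g(N) = ((N + 41) + N)/((2*N)) = ((41 + N) + N)*(1/(2*N)) = (41 + 2*N)*(1/(2*N)) = (41 + 2*N)/(2*N))
1/g(B(15, t(-1*(-2)))) = 1/((41/2 + ((-5 - 1*(-2))² + 15))/((-5 - 1*(-2))² + 15)) = 1/((41/2 + ((-5 + 2)² + 15))/((-5 + 2)² + 15)) = 1/((41/2 + ((-3)² + 15))/((-3)² + 15)) = 1/((41/2 + (9 + 15))/(9 + 15)) = 1/((41/2 + 24)/24) = 1/((1/24)*(89/2)) = 1/(89/48) = 48/89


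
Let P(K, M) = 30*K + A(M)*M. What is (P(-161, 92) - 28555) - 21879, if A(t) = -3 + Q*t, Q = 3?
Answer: -30148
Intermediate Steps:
A(t) = -3 + 3*t
P(K, M) = 30*K + M*(-3 + 3*M) (P(K, M) = 30*K + (-3 + 3*M)*M = 30*K + M*(-3 + 3*M))
(P(-161, 92) - 28555) - 21879 = ((30*(-161) + 3*92*(-1 + 92)) - 28555) - 21879 = ((-4830 + 3*92*91) - 28555) - 21879 = ((-4830 + 25116) - 28555) - 21879 = (20286 - 28555) - 21879 = -8269 - 21879 = -30148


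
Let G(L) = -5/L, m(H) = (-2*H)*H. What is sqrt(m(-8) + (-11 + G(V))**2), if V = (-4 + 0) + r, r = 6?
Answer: sqrt(217)/2 ≈ 7.3655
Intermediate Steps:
m(H) = -2*H**2
V = 2 (V = (-4 + 0) + 6 = -4 + 6 = 2)
sqrt(m(-8) + (-11 + G(V))**2) = sqrt(-2*(-8)**2 + (-11 - 5/2)**2) = sqrt(-2*64 + (-11 - 5*1/2)**2) = sqrt(-128 + (-11 - 5/2)**2) = sqrt(-128 + (-27/2)**2) = sqrt(-128 + 729/4) = sqrt(217/4) = sqrt(217)/2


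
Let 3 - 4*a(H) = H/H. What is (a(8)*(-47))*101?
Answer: -4747/2 ≈ -2373.5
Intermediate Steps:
a(H) = ½ (a(H) = ¾ - H/(4*H) = ¾ - ¼*1 = ¾ - ¼ = ½)
(a(8)*(-47))*101 = ((½)*(-47))*101 = -47/2*101 = -4747/2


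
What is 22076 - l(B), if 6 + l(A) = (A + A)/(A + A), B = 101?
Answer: 22081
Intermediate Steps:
l(A) = -5 (l(A) = -6 + (A + A)/(A + A) = -6 + (2*A)/((2*A)) = -6 + (2*A)*(1/(2*A)) = -6 + 1 = -5)
22076 - l(B) = 22076 - 1*(-5) = 22076 + 5 = 22081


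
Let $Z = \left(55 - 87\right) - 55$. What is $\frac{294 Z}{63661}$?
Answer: $- \frac{25578}{63661} \approx -0.40178$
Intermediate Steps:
$Z = -87$ ($Z = -32 - 55 = -87$)
$\frac{294 Z}{63661} = \frac{294 \left(-87\right)}{63661} = \left(-25578\right) \frac{1}{63661} = - \frac{25578}{63661}$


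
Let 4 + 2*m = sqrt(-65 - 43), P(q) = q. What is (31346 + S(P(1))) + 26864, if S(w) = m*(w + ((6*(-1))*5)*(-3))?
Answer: 58028 + 273*I*sqrt(3) ≈ 58028.0 + 472.85*I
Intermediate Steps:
m = -2 + 3*I*sqrt(3) (m = -2 + sqrt(-65 - 43)/2 = -2 + sqrt(-108)/2 = -2 + (6*I*sqrt(3))/2 = -2 + 3*I*sqrt(3) ≈ -2.0 + 5.1962*I)
S(w) = (-2 + 3*I*sqrt(3))*(90 + w) (S(w) = (-2 + 3*I*sqrt(3))*(w + ((6*(-1))*5)*(-3)) = (-2 + 3*I*sqrt(3))*(w - 6*5*(-3)) = (-2 + 3*I*sqrt(3))*(w - 30*(-3)) = (-2 + 3*I*sqrt(3))*(w + 90) = (-2 + 3*I*sqrt(3))*(90 + w))
(31346 + S(P(1))) + 26864 = (31346 - (2 - 3*I*sqrt(3))*(90 + 1)) + 26864 = (31346 - 1*(2 - 3*I*sqrt(3))*91) + 26864 = (31346 + (-182 + 273*I*sqrt(3))) + 26864 = (31164 + 273*I*sqrt(3)) + 26864 = 58028 + 273*I*sqrt(3)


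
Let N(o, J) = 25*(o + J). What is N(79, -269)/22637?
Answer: -4750/22637 ≈ -0.20983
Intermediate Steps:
N(o, J) = 25*J + 25*o (N(o, J) = 25*(J + o) = 25*J + 25*o)
N(79, -269)/22637 = (25*(-269) + 25*79)/22637 = (-6725 + 1975)*(1/22637) = -4750*1/22637 = -4750/22637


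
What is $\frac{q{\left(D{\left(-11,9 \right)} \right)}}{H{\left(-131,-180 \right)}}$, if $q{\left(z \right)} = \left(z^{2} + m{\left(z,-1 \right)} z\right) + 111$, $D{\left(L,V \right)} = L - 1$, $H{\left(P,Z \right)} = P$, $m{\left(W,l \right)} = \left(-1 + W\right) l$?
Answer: $- \frac{99}{131} \approx -0.75572$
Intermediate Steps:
$m{\left(W,l \right)} = l \left(-1 + W\right)$
$D{\left(L,V \right)} = -1 + L$
$q{\left(z \right)} = 111 + z^{2} + z \left(1 - z\right)$ ($q{\left(z \right)} = \left(z^{2} + - (-1 + z) z\right) + 111 = \left(z^{2} + \left(1 - z\right) z\right) + 111 = \left(z^{2} + z \left(1 - z\right)\right) + 111 = 111 + z^{2} + z \left(1 - z\right)$)
$\frac{q{\left(D{\left(-11,9 \right)} \right)}}{H{\left(-131,-180 \right)}} = \frac{111 - 12}{-131} = \left(111 - 12\right) \left(- \frac{1}{131}\right) = 99 \left(- \frac{1}{131}\right) = - \frac{99}{131}$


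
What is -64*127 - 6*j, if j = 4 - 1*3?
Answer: -8134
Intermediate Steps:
j = 1 (j = 4 - 3 = 1)
-64*127 - 6*j = -64*127 - 6*1 = -8128 - 6 = -8134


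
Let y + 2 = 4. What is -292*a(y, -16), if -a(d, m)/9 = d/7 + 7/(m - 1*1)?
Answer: -39420/119 ≈ -331.26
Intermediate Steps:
y = 2 (y = -2 + 4 = 2)
a(d, m) = -63/(-1 + m) - 9*d/7 (a(d, m) = -9*(d/7 + 7/(m - 1*1)) = -9*(d*(⅐) + 7/(m - 1)) = -9*(d/7 + 7/(-1 + m)) = -9*(7/(-1 + m) + d/7) = -63/(-1 + m) - 9*d/7)
-292*a(y, -16) = -2628*(-49 + 2 - 1*2*(-16))/(7*(-1 - 16)) = -2628*(-49 + 2 + 32)/(7*(-17)) = -2628*(-1)*(-15)/(7*17) = -292*135/119 = -39420/119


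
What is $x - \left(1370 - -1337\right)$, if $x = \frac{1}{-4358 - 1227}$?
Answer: $- \frac{15118596}{5585} \approx -2707.0$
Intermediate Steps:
$x = - \frac{1}{5585}$ ($x = \frac{1}{-5585} = - \frac{1}{5585} \approx -0.00017905$)
$x - \left(1370 - -1337\right) = - \frac{1}{5585} - \left(1370 - -1337\right) = - \frac{1}{5585} - \left(1370 + 1337\right) = - \frac{1}{5585} - 2707 = - \frac{15118596}{5585}$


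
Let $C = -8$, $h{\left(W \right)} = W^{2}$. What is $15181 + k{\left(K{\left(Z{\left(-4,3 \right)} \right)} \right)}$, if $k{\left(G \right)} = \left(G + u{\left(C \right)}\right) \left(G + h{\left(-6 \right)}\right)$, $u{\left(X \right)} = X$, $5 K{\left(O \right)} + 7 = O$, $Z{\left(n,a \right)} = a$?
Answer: $\frac{371781}{25} \approx 14871.0$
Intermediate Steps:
$K{\left(O \right)} = - \frac{7}{5} + \frac{O}{5}$
$k{\left(G \right)} = \left(-8 + G\right) \left(36 + G\right)$ ($k{\left(G \right)} = \left(G - 8\right) \left(G + \left(-6\right)^{2}\right) = \left(-8 + G\right) \left(G + 36\right) = \left(-8 + G\right) \left(36 + G\right)$)
$15181 + k{\left(K{\left(Z{\left(-4,3 \right)} \right)} \right)} = 15181 + \left(-288 + \left(- \frac{7}{5} + \frac{1}{5} \cdot 3\right)^{2} + 28 \left(- \frac{7}{5} + \frac{1}{5} \cdot 3\right)\right) = 15181 + \left(-288 + \left(- \frac{7}{5} + \frac{3}{5}\right)^{2} + 28 \left(- \frac{7}{5} + \frac{3}{5}\right)\right) = 15181 + \left(-288 + \left(- \frac{4}{5}\right)^{2} + 28 \left(- \frac{4}{5}\right)\right) = 15181 - \frac{7744}{25} = \frac{371781}{25}$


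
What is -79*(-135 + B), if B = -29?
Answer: 12956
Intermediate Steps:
-79*(-135 + B) = -79*(-135 - 29) = -79*(-164) = 12956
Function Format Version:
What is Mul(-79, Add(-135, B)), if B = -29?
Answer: 12956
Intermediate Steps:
Mul(-79, Add(-135, B)) = Mul(-79, Add(-135, -29)) = Mul(-79, -164) = 12956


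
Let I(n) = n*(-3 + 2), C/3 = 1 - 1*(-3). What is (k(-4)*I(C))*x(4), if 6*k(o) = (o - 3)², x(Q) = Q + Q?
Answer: -784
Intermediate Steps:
x(Q) = 2*Q
k(o) = (-3 + o)²/6 (k(o) = (o - 3)²/6 = (-3 + o)²/6)
C = 12 (C = 3*(1 - 1*(-3)) = 3*(1 + 3) = 3*4 = 12)
I(n) = -n (I(n) = n*(-1) = -n)
(k(-4)*I(C))*x(4) = (((-3 - 4)²/6)*(-1*12))*(2*4) = (((⅙)*(-7)²)*(-12))*8 = (((⅙)*49)*(-12))*8 = ((49/6)*(-12))*8 = -98*8 = -784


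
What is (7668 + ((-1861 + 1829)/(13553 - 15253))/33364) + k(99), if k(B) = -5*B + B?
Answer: 25778694602/3544925 ≈ 7272.0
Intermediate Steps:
k(B) = -4*B
(7668 + ((-1861 + 1829)/(13553 - 15253))/33364) + k(99) = (7668 + ((-1861 + 1829)/(13553 - 15253))/33364) - 4*99 = (7668 - 32/(-1700)*(1/33364)) - 396 = (7668 - 32*(-1/1700)*(1/33364)) - 396 = (7668 + (8/425)*(1/33364)) - 396 = (7668 + 2/3544925) - 396 = 27182484902/3544925 - 396 = 25778694602/3544925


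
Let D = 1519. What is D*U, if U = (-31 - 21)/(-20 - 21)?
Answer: 78988/41 ≈ 1926.5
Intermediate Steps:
U = 52/41 (U = -52/(-41) = -52*(-1/41) = 52/41 ≈ 1.2683)
D*U = 1519*(52/41) = 78988/41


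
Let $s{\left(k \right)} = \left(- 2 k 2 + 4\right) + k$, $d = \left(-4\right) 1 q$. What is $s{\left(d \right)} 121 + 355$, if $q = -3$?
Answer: $-3517$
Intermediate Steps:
$d = 12$ ($d = \left(-4\right) 1 \left(-3\right) = \left(-4\right) \left(-3\right) = 12$)
$s{\left(k \right)} = 4 - 3 k$ ($s{\left(k \right)} = \left(- 4 k + 4\right) + k = \left(4 - 4 k\right) + k = 4 - 3 k$)
$s{\left(d \right)} 121 + 355 = \left(4 - 36\right) 121 + 355 = \left(-32\right) 121 + 355 = -3872 + 355 = -3517$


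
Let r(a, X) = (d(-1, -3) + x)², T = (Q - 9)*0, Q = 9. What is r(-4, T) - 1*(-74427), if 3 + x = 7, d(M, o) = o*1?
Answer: 74428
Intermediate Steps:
d(M, o) = o
x = 4 (x = -3 + 7 = 4)
T = 0 (T = (9 - 9)*0 = 0*0 = 0)
r(a, X) = 1 (r(a, X) = (-3 + 4)² = 1² = 1)
r(-4, T) - 1*(-74427) = 1 - 1*(-74427) = 1 + 74427 = 74428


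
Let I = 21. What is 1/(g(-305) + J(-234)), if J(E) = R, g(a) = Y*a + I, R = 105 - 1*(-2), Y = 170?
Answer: -1/51722 ≈ -1.9334e-5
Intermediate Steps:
R = 107 (R = 105 + 2 = 107)
g(a) = 21 + 170*a (g(a) = 170*a + 21 = 21 + 170*a)
J(E) = 107
1/(g(-305) + J(-234)) = 1/((21 + 170*(-305)) + 107) = 1/((21 - 51850) + 107) = 1/(-51829 + 107) = 1/(-51722) = -1/51722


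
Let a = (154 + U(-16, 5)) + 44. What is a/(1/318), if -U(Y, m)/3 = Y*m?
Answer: 139284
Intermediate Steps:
U(Y, m) = -3*Y*m
a = 438 (a = (154 - 3*(-16)*5) + 44 = (154 + 240) + 44 = 394 + 44 = 438)
a/(1/318) = 438/(1/318) = 438*318 = 139284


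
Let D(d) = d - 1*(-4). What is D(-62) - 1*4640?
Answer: -4698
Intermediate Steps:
D(d) = 4 + d (D(d) = d + 4 = 4 + d)
D(-62) - 1*4640 = (4 - 62) - 1*4640 = -58 - 4640 = -4698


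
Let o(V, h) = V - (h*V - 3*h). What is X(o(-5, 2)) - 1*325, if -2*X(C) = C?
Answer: -661/2 ≈ -330.50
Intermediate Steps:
o(V, h) = V + 3*h - V*h (o(V, h) = V - (V*h - 3*h) = V - (-3*h + V*h) = V + (3*h - V*h) = V + 3*h - V*h)
X(C) = -C/2
X(o(-5, 2)) - 1*325 = -(-5 + 3*2 - 1*(-5)*2)/2 - 1*325 = -(-5 + 6 + 10)/2 - 325 = -½*11 - 325 = -11/2 - 325 = -661/2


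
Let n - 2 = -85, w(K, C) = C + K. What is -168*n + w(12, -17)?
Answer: 13939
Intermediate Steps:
n = -83 (n = 2 - 85 = -83)
-168*n + w(12, -17) = -168*(-83) + (-17 + 12) = 13944 - 5 = 13939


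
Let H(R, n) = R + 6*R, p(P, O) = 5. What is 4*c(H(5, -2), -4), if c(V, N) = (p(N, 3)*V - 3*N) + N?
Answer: 732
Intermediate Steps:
H(R, n) = 7*R
c(V, N) = -2*N + 5*V (c(V, N) = (5*V - 3*N) + N = (-3*N + 5*V) + N = -2*N + 5*V)
4*c(H(5, -2), -4) = 4*(-2*(-4) + 5*(7*5)) = 4*(8 + 5*35) = 4*(8 + 175) = 4*183 = 732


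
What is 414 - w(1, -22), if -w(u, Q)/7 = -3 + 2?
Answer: 407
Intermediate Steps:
w(u, Q) = 7 (w(u, Q) = -7*(-3 + 2) = -7*(-1) = 7)
414 - w(1, -22) = 414 - 1*7 = 414 - 7 = 407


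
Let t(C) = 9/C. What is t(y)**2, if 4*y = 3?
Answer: 144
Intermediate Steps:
y = 3/4 (y = (1/4)*3 = 3/4 ≈ 0.75000)
t(y)**2 = (9/(3/4))**2 = (9*(4/3))**2 = 12**2 = 144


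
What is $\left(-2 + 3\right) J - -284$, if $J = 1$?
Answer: $285$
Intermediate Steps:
$\left(-2 + 3\right) J - -284 = \left(-2 + 3\right) 1 - -284 = 1 \cdot 1 + 284 = 1 + 284 = 285$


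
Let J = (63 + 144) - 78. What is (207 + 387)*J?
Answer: 76626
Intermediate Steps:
J = 129 (J = 207 - 78 = 129)
(207 + 387)*J = (207 + 387)*129 = 594*129 = 76626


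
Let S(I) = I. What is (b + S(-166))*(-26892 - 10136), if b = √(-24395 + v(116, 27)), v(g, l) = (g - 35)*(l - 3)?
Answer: 6146648 - 37028*I*√22451 ≈ 6.1466e+6 - 5.5482e+6*I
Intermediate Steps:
v(g, l) = (-35 + g)*(-3 + l)
b = I*√22451 (b = √(-24395 + (105 - 35*27 - 3*116 + 116*27)) = √(-24395 + (105 - 945 - 348 + 3132)) = √(-24395 + 1944) = √(-22451) = I*√22451 ≈ 149.84*I)
(b + S(-166))*(-26892 - 10136) = (I*√22451 - 166)*(-26892 - 10136) = (-166 + I*√22451)*(-37028) = 6146648 - 37028*I*√22451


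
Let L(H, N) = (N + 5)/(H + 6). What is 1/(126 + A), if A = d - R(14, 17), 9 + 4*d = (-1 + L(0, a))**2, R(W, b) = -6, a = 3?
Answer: 9/1168 ≈ 0.0077055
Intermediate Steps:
L(H, N) = (5 + N)/(6 + H)
d = -20/9 (d = -9/4 + (-1 + (5 + 3)/(6 + 0))**2/4 = -9/4 + (-1 + 8/6)**2/4 = -9/4 + (-1 + (1/6)*8)**2/4 = -9/4 + (-1 + 4/3)**2/4 = -9/4 + (1/3)**2/4 = -9/4 + (1/4)*(1/9) = -9/4 + 1/36 = -20/9 ≈ -2.2222)
A = 34/9 (A = -20/9 - 1*(-6) = -20/9 + 6 = 34/9 ≈ 3.7778)
1/(126 + A) = 1/(126 + 34/9) = 1/(1168/9) = 9/1168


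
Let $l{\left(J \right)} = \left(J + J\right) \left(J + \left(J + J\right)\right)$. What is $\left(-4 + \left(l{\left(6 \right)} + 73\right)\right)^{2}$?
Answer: $81225$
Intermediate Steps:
$l{\left(J \right)} = 6 J^{2}$ ($l{\left(J \right)} = 2 J \left(J + 2 J\right) = 2 J 3 J = 6 J^{2}$)
$\left(-4 + \left(l{\left(6 \right)} + 73\right)\right)^{2} = \left(-4 + \left(6 \cdot 6^{2} + 73\right)\right)^{2} = \left(-4 + \left(6 \cdot 36 + 73\right)\right)^{2} = \left(-4 + \left(216 + 73\right)\right)^{2} = \left(-4 + 289\right)^{2} = 285^{2} = 81225$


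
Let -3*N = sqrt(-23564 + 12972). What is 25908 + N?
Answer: 25908 - 4*I*sqrt(662)/3 ≈ 25908.0 - 34.306*I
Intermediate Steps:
N = -4*I*sqrt(662)/3 (N = -sqrt(-23564 + 12972)/3 = -4*I*sqrt(662)/3 ≈ -34.306*I)
25908 + N = 25908 - 4*I*sqrt(662)/3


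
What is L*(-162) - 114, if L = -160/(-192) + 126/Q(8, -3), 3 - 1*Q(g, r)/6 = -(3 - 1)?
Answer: -4647/5 ≈ -929.40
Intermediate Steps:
Q(g, r) = 30 (Q(g, r) = 18 - (-6)*(3 - 1) = 18 - (-6)*2 = 18 - 6*(-2) = 18 + 12 = 30)
L = 151/30 (L = -160/(-192) + 126/30 = -160*(-1/192) + 126*(1/30) = 5/6 + 21/5 = 151/30 ≈ 5.0333)
L*(-162) - 114 = (151/30)*(-162) - 114 = -4077/5 - 114 = -4647/5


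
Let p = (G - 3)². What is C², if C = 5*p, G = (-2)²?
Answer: 25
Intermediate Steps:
G = 4
p = 1 (p = (4 - 3)² = 1² = 1)
C = 5 (C = 5*1 = 5)
C² = 5² = 25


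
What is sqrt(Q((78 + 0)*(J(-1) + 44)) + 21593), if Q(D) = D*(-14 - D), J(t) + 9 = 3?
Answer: I*sqrt(8805199) ≈ 2967.4*I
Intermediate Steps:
J(t) = -6 (J(t) = -9 + 3 = -6)
sqrt(Q((78 + 0)*(J(-1) + 44)) + 21593) = sqrt(-(78 + 0)*(-6 + 44)*(14 + (78 + 0)*(-6 + 44)) + 21593) = sqrt(-78*38*(14 + 78*38) + 21593) = sqrt(-1*2964*(14 + 2964) + 21593) = sqrt(-1*2964*2978 + 21593) = sqrt(-8826792 + 21593) = sqrt(-8805199) = I*sqrt(8805199)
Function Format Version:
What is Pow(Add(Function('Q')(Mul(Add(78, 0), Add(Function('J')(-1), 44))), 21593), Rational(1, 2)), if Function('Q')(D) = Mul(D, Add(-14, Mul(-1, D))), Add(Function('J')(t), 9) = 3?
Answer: Mul(I, Pow(8805199, Rational(1, 2))) ≈ Mul(2967.4, I)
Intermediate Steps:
Function('J')(t) = -6 (Function('J')(t) = Add(-9, 3) = -6)
Pow(Add(Function('Q')(Mul(Add(78, 0), Add(Function('J')(-1), 44))), 21593), Rational(1, 2)) = Pow(Add(Mul(-1, Mul(Add(78, 0), Add(-6, 44)), Add(14, Mul(Add(78, 0), Add(-6, 44)))), 21593), Rational(1, 2)) = Pow(Add(Mul(-1, Mul(78, 38), Add(14, Mul(78, 38))), 21593), Rational(1, 2)) = Pow(Add(Mul(-1, 2964, Add(14, 2964)), 21593), Rational(1, 2)) = Pow(Add(Mul(-1, 2964, 2978), 21593), Rational(1, 2)) = Pow(Add(-8826792, 21593), Rational(1, 2)) = Pow(-8805199, Rational(1, 2)) = Mul(I, Pow(8805199, Rational(1, 2)))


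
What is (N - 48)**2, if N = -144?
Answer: 36864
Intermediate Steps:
(N - 48)**2 = (-144 - 48)**2 = (-192)**2 = 36864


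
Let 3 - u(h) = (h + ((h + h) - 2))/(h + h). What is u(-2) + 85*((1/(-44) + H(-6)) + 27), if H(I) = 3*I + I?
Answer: 11179/44 ≈ 254.07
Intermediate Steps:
H(I) = 4*I
u(h) = 3 - (-2 + 3*h)/(2*h) (u(h) = 3 - (h + ((h + h) - 2))/(h + h) = 3 - (h + (2*h - 2))/(2*h) = 3 - (h + (-2 + 2*h))*1/(2*h) = 3 - (-2 + 3*h)*1/(2*h) = 3 - (-2 + 3*h)/(2*h))
u(-2) + 85*((1/(-44) + H(-6)) + 27) = (3/2 + 1/(-2)) + 85*((1/(-44) + 4*(-6)) + 27) = (3/2 - ½) + 85*((-1/44 - 24) + 27) = 1 + 85*(-1057/44 + 27) = 1 + 85*(131/44) = 1 + 11135/44 = 11179/44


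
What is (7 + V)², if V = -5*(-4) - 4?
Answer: 529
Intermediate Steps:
V = 16 (V = 20 - 4 = 16)
(7 + V)² = (7 + 16)² = 23² = 529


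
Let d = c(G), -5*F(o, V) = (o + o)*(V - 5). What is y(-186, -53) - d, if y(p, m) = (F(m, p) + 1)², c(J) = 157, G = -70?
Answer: 409694156/25 ≈ 1.6388e+7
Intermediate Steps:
F(o, V) = -2*o*(-5 + V)/5 (F(o, V) = -(o + o)*(V - 5)/5 = -2*o*(-5 + V)/5)
d = 157
y(p, m) = (1 + 2*m*(5 - p)/5)² (y(p, m) = (2*m*(5 - p)/5 + 1)² = (1 + 2*m*(5 - p)/5)²)
y(-186, -53) - d = (-5 + 2*(-53)*(-5 - 186))²/25 - 1*157 = (-5 + 2*(-53)*(-191))²/25 - 157 = (-5 + 20246)²/25 - 157 = (1/25)*20241² - 157 = (1/25)*409698081 - 157 = 409698081/25 - 157 = 409694156/25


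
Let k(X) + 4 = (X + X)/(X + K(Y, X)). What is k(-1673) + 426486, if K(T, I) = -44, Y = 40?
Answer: 732272940/1717 ≈ 4.2648e+5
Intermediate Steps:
k(X) = -4 + 2*X/(-44 + X) (k(X) = -4 + (X + X)/(X - 44) = -4 + (2*X)/(-44 + X) = -4 + 2*X/(-44 + X))
k(-1673) + 426486 = 2*(88 - 1*(-1673))/(-44 - 1673) + 426486 = 2*(88 + 1673)/(-1717) + 426486 = 2*(-1/1717)*1761 + 426486 = -3522/1717 + 426486 = 732272940/1717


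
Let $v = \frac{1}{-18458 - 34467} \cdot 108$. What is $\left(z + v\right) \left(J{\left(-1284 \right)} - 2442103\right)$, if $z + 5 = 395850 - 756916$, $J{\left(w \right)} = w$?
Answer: $\frac{46692350486106021}{52925} \approx 8.8224 \cdot 10^{11}$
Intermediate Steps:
$v = - \frac{108}{52925}$ ($v = \frac{1}{-52925} \cdot 108 = \left(- \frac{1}{52925}\right) 108 = - \frac{108}{52925} \approx -0.0020406$)
$z = -361071$ ($z = -5 + \left(395850 - 756916\right) = -5 - 361066 = -361071$)
$\left(z + v\right) \left(J{\left(-1284 \right)} - 2442103\right) = \left(-361071 - \frac{108}{52925}\right) \left(-1284 - 2442103\right) = \left(- \frac{19109682783}{52925}\right) \left(-2443387\right) = \frac{46692350486106021}{52925}$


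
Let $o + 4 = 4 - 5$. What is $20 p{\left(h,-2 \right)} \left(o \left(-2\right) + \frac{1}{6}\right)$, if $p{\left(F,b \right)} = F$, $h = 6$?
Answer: $1220$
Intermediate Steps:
$o = -5$ ($o = -4 + \left(4 - 5\right) = -4 - 1 = -5$)
$20 p{\left(h,-2 \right)} \left(o \left(-2\right) + \frac{1}{6}\right) = 20 \cdot 6 \left(\left(-5\right) \left(-2\right) + \frac{1}{6}\right) = 120 \left(10 + \frac{1}{6}\right) = 120 \cdot \frac{61}{6} = 1220$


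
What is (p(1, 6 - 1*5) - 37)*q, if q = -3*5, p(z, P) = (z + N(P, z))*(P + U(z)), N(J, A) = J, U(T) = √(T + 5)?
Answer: 525 - 30*√6 ≈ 451.52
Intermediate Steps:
U(T) = √(5 + T)
p(z, P) = (P + z)*(P + √(5 + z)) (p(z, P) = (z + P)*(P + √(5 + z)) = (P + z)*(P + √(5 + z)))
q = -15
(p(1, 6 - 1*5) - 37)*q = (((6 - 1*5)² + (6 - 1*5)*1 + (6 - 1*5)*√(5 + 1) + 1*√(5 + 1)) - 37)*(-15) = (((6 - 5)² + (6 - 5)*1 + (6 - 5)*√6 + 1*√6) - 37)*(-15) = ((1² + 1*1 + 1*√6 + √6) - 37)*(-15) = ((1 + 1 + √6 + √6) - 37)*(-15) = ((2 + 2*√6) - 37)*(-15) = (-35 + 2*√6)*(-15) = 525 - 30*√6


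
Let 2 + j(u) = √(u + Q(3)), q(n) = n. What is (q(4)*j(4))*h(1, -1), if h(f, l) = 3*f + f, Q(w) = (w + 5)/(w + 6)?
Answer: -32 + 32*√11/3 ≈ 3.3773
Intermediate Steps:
Q(w) = (5 + w)/(6 + w)
j(u) = -2 + √(8/9 + u) (j(u) = -2 + √(u + (5 + 3)/(6 + 3)) = -2 + √(u + 8/9) = -2 + √(8/9 + u))
h(f, l) = 4*f
(q(4)*j(4))*h(1, -1) = (4*(-2 + √(8 + 9*4)/3))*(4*1) = (4*(-2 + √(8 + 36)/3))*4 = (4*(-2 + √44/3))*4 = (4*(-2 + (2*√11)/3))*4 = (4*(-2 + 2*√11/3))*4 = (-8 + 8*√11/3)*4 = -32 + 32*√11/3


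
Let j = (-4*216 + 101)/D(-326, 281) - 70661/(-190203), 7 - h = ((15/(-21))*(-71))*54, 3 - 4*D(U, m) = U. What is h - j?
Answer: -170375711374/62576787 ≈ -2722.7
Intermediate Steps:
D(U, m) = 3/4 - U/4
h = -19121/7 (h = 7 - (15/(-21))*(-71)*54 = 7 - (15*(-1/21))*(-71)*54 = 7 - (-5/7*(-71))*54 = 7 - 355*54/7 = 7 - 1*19170/7 = 7 - 19170/7 = -19121/7 ≈ -2731.6)
j = -79607441/8939541 (j = (-4*216 + 101)/(3/4 - 1/4*(-326)) - 70661/(-190203) = (-864 + 101)/(3/4 + 163/2) - 70661*(-1/190203) = -763/329/4 + 70661/190203 = -763*4/329 + 70661/190203 = -436/47 + 70661/190203 = -79607441/8939541 ≈ -8.9051)
h - j = -19121/7 - 1*(-79607441/8939541) = -19121/7 + 79607441/8939541 = -170375711374/62576787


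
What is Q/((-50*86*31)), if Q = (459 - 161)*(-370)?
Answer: 5513/6665 ≈ 0.82716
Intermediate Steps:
Q = -110260 (Q = 298*(-370) = -110260)
Q/((-50*86*31)) = -110260/(-50*86*31) = -110260/((-4300*31)) = -110260/(-133300) = -110260*(-1/133300) = 5513/6665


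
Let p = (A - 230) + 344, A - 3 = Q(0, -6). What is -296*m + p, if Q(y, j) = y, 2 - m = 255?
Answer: 75005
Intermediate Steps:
m = -253 (m = 2 - 1*255 = 2 - 255 = -253)
A = 3 (A = 3 + 0 = 3)
p = 117 (p = (3 - 230) + 344 = -227 + 344 = 117)
-296*m + p = -296*(-253) + 117 = 74888 + 117 = 75005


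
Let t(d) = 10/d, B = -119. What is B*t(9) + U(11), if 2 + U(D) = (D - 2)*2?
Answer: -1046/9 ≈ -116.22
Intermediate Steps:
U(D) = -6 + 2*D (U(D) = -2 + (D - 2)*2 = -2 + (-2 + D)*2 = -2 + (-4 + 2*D) = -6 + 2*D)
B*t(9) + U(11) = -1190/9 + (-6 + 2*11) = -1190/9 + (-6 + 22) = -119*10/9 + 16 = -1190/9 + 16 = -1046/9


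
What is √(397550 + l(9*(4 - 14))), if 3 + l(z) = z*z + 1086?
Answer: √406733 ≈ 637.76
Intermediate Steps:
l(z) = 1083 + z² (l(z) = -3 + (z*z + 1086) = -3 + (z² + 1086) = -3 + (1086 + z²) = 1083 + z²)
√(397550 + l(9*(4 - 14))) = √(397550 + (1083 + (9*(4 - 14))²)) = √(397550 + (1083 + (9*(-10))²)) = √(397550 + (1083 + (-90)²)) = √(397550 + (1083 + 8100)) = √(397550 + 9183) = √406733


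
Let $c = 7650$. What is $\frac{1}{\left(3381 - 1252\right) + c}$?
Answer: $\frac{1}{9779} \approx 0.00010226$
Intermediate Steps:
$\frac{1}{\left(3381 - 1252\right) + c} = \frac{1}{\left(3381 - 1252\right) + 7650} = \frac{1}{2129 + 7650} = \frac{1}{9779}$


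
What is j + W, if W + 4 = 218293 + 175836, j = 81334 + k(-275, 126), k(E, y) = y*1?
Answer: 475585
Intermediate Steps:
k(E, y) = y
j = 81460 (j = 81334 + 126 = 81460)
W = 394125 (W = -4 + (218293 + 175836) = -4 + 394129 = 394125)
j + W = 81460 + 394125 = 475585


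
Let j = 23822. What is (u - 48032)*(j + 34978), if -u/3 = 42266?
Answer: -10280004000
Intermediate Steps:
u = -126798 (u = -3*42266 = -126798)
(u - 48032)*(j + 34978) = (-126798 - 48032)*(23822 + 34978) = -174830*58800 = -10280004000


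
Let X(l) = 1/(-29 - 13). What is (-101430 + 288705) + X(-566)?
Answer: 7865549/42 ≈ 1.8728e+5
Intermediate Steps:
X(l) = -1/42 (X(l) = 1/(-42) = -1/42)
(-101430 + 288705) + X(-566) = (-101430 + 288705) - 1/42 = 187275 - 1/42 = 7865549/42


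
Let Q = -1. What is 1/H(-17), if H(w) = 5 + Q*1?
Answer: 1/4 ≈ 0.25000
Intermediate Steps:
H(w) = 4 (H(w) = 5 - 1*1 = 5 - 1 = 4)
1/H(-17) = 1/4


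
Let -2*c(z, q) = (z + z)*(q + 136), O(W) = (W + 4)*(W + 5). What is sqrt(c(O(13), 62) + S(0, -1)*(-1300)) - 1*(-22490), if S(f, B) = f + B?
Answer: 22490 + 2*I*sqrt(14822) ≈ 22490.0 + 243.49*I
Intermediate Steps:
S(f, B) = B + f
O(W) = (4 + W)*(5 + W)
c(z, q) = -z*(136 + q) (c(z, q) = -(z + z)*(q + 136)/2 = -2*z*(136 + q)/2 = -z*(136 + q))
sqrt(c(O(13), 62) + S(0, -1)*(-1300)) - 1*(-22490) = sqrt(-(20 + 13**2 + 9*13)*(136 + 62) + (-1 + 0)*(-1300)) - 1*(-22490) = sqrt(-1*(20 + 169 + 117)*198 - 1*(-1300)) + 22490 = sqrt(-1*306*198 + 1300) + 22490 = sqrt(-60588 + 1300) + 22490 = sqrt(-59288) + 22490 = 2*I*sqrt(14822) + 22490 = 22490 + 2*I*sqrt(14822)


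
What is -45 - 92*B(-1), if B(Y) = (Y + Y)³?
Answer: 691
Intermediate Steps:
B(Y) = 8*Y³ (B(Y) = (2*Y)³ = 8*Y³)
-45 - 92*B(-1) = -45 - 736*(-1)³ = -45 - 736*(-1) = -45 - 92*(-8) = -45 + 736 = 691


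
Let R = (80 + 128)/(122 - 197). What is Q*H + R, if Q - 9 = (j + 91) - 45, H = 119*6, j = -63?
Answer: -428608/75 ≈ -5714.8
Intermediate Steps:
H = 714
R = -208/75 (R = 208/(-75) = 208*(-1/75) = -208/75 ≈ -2.7733)
Q = -8 (Q = 9 + ((-63 + 91) - 45) = 9 + (28 - 45) = 9 - 17 = -8)
Q*H + R = -8*714 - 208/75 = -5712 - 208/75 = -428608/75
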